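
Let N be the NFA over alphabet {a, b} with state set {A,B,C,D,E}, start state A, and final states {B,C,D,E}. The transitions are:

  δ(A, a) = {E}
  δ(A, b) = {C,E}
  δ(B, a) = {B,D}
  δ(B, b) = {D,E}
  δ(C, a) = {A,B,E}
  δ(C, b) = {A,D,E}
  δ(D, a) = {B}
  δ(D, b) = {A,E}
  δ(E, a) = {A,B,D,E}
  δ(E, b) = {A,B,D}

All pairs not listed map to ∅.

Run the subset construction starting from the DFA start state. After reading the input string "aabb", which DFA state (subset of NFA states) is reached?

Start: {A}.
δ(A,a) = {E}.
Union: {E}.
After a: {E}.
δ(E,a) = {A,B,D,E}.
Union: {A,B,D,E}.
After a: {A,B,D,E}.
δ(A,b) = {C,E}; δ(B,b) = {D,E}; δ(D,b) = {A,E}; δ(E,b) = {A,B,D}.
Union: {A,B,C,D,E}.
After b: {A,B,C,D,E}.
δ(A,b) = {C,E}; δ(B,b) = {D,E}; δ(C,b) = {A,D,E}; δ(D,b) = {A,E}; δ(E,b) = {A,B,D}.
Union: {A,B,C,D,E}.
After b: {A,B,C,D,E}.

{A,B,C,D,E}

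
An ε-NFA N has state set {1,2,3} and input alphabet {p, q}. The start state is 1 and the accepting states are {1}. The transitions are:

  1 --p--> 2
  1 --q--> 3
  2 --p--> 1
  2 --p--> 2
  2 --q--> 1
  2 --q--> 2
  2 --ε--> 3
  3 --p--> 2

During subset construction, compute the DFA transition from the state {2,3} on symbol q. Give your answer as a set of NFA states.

{1,2,3}

δ(2,q) = {1,2}; δ(3,q) = ∅.
Union: {1,2}.
ε-closure gives {1,2,3}.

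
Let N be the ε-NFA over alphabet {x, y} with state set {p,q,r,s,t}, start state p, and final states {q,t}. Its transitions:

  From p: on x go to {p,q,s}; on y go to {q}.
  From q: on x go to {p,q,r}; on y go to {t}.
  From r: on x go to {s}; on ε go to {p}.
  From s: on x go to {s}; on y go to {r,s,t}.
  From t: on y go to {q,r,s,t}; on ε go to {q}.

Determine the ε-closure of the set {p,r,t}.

Begin with {p,r,t}.
t →ε {q}; add q.
ε-closure = {p,q,r,t}.

{p,q,r,t}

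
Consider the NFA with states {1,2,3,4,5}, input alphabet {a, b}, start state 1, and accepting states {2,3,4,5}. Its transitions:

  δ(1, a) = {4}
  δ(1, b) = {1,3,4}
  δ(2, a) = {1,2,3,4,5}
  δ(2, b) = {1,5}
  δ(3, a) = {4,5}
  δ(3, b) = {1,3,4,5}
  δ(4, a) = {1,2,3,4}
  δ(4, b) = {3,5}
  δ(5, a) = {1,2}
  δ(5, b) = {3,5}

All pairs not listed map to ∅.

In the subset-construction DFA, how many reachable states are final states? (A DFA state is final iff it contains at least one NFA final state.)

7

Start state of the DFA: {1}.
{1} --a--> {4}  [new]
{1} --b--> {1,3,4}  [new]
{4} --a--> {1,2,3,4}  [new]
{4} --b--> {3,5}  [new]
{1,3,4} --a--> {1,2,3,4,5}  [new]
{1,3,4} --b--> {1,3,4,5}  [new]
{1,2,3,4} --a--> {1,2,3,4,5}  [seen]
{1,2,3,4} --b--> {1,3,4,5}  [seen]
{3,5} --a--> {1,2,4,5}  [new]
{3,5} --b--> {1,3,4,5}  [seen]
{1,2,3,4,5} --a--> {1,2,3,4,5}  [seen]
{1,2,3,4,5} --b--> {1,3,4,5}  [seen]
{1,3,4,5} --a--> {1,2,3,4,5}  [seen]
{1,3,4,5} --b--> {1,3,4,5}  [seen]
{1,2,4,5} --a--> {1,2,3,4,5}  [seen]
{1,2,4,5} --b--> {1,3,4,5}  [seen]
Reachable DFA states: {1}, {4}, {1,3,4}, {1,2,3,4}, {3,5}, {1,2,3,4,5}, {1,3,4,5}, {1,2,4,5}.
Accepting DFA states (contain an NFA accepting state): {4}, {1,3,4}, {1,2,3,4}, {3,5}, {1,2,3,4,5}, {1,3,4,5}, {1,2,4,5}.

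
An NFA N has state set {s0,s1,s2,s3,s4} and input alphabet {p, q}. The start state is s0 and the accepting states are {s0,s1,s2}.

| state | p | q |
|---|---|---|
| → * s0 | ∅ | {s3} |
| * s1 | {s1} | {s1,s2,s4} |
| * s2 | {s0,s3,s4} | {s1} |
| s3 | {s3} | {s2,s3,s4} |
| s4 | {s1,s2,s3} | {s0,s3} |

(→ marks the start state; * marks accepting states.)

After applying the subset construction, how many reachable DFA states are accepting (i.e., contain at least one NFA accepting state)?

Start state of the DFA: {s0}.
{s0} --p--> ∅  [new]
{s0} --q--> {s3}  [new]
∅ --p--> ∅  [seen]
∅ --q--> ∅  [seen]
{s3} --p--> {s3}  [seen]
{s3} --q--> {s2,s3,s4}  [new]
{s2,s3,s4} --p--> {s0,s1,s2,s3,s4}  [new]
{s2,s3,s4} --q--> {s0,s1,s2,s3,s4}  [seen]
{s0,s1,s2,s3,s4} --p--> {s0,s1,s2,s3,s4}  [seen]
{s0,s1,s2,s3,s4} --q--> {s0,s1,s2,s3,s4}  [seen]
Reachable DFA states: {s0}, ∅, {s3}, {s2,s3,s4}, {s0,s1,s2,s3,s4}.
Accepting DFA states (contain an NFA accepting state): {s0}, {s2,s3,s4}, {s0,s1,s2,s3,s4}.

3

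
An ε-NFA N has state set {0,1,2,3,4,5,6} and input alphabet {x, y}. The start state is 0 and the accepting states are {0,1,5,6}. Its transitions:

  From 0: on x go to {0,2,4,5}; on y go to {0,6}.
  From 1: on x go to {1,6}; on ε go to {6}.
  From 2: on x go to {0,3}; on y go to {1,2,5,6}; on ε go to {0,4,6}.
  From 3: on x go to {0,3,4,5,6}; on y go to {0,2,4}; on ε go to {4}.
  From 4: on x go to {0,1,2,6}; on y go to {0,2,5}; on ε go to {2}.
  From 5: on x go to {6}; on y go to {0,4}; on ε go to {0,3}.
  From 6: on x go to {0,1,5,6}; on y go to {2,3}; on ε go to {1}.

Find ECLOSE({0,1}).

{0,1,6}

Begin with {0,1}.
1 →ε {6}; add 6.
ε-closure = {0,1,6}.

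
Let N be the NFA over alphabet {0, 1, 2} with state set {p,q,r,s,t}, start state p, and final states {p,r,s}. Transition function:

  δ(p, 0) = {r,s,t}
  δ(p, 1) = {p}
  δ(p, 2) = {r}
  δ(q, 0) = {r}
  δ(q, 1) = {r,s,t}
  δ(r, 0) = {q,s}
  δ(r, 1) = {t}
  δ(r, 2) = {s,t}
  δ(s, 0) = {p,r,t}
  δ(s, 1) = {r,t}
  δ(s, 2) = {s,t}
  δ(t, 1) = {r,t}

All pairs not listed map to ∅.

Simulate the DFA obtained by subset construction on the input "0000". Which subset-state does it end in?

Start: {p}.
δ(p,0) = {r,s,t}.
Union: {r,s,t}.
After 0: {r,s,t}.
δ(r,0) = {q,s}; δ(s,0) = {p,r,t}; δ(t,0) = ∅.
Union: {p,q,r,s,t}.
After 0: {p,q,r,s,t}.
δ(p,0) = {r,s,t}; δ(q,0) = {r}; δ(r,0) = {q,s}; δ(s,0) = {p,r,t}; δ(t,0) = ∅.
Union: {p,q,r,s,t}.
After 0: {p,q,r,s,t}.
δ(p,0) = {r,s,t}; δ(q,0) = {r}; δ(r,0) = {q,s}; δ(s,0) = {p,r,t}; δ(t,0) = ∅.
Union: {p,q,r,s,t}.
After 0: {p,q,r,s,t}.

{p,q,r,s,t}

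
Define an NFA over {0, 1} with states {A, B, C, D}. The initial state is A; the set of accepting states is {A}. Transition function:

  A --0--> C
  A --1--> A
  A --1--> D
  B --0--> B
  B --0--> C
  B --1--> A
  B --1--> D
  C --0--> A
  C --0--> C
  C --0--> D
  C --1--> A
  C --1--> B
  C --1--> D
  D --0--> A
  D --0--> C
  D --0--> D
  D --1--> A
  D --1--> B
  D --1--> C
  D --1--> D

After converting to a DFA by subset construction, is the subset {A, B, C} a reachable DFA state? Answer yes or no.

no

Start state of the DFA: {A}.
{A} --0--> {C}  [new]
{A} --1--> {A, D}  [new]
{C} --0--> {A, C, D}  [new]
{C} --1--> {A, B, D}  [new]
{A, D} --0--> {A, C, D}  [seen]
{A, D} --1--> {A, B, C, D}  [new]
{A, C, D} --0--> {A, C, D}  [seen]
{A, C, D} --1--> {A, B, C, D}  [seen]
{A, B, D} --0--> {A, B, C, D}  [seen]
{A, B, D} --1--> {A, B, C, D}  [seen]
{A, B, C, D} --0--> {A, B, C, D}  [seen]
{A, B, C, D} --1--> {A, B, C, D}  [seen]
Reachable DFA states: {A}, {C}, {A, D}, {A, C, D}, {A, B, D}, {A, B, C, D}.
{A, B, C} is not among them.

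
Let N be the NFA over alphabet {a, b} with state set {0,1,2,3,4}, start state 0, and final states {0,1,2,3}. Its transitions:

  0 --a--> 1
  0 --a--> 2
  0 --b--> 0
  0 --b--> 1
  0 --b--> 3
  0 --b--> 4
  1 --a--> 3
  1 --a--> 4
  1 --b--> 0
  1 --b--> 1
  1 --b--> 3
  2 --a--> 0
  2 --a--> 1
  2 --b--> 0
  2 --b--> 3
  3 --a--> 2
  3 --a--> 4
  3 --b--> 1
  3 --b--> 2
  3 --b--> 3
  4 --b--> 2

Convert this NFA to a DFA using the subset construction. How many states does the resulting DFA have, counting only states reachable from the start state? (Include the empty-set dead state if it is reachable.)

Start state of the DFA: {0}.
{0} --a--> {1,2}  [new]
{0} --b--> {0,1,3,4}  [new]
{1,2} --a--> {0,1,3,4}  [seen]
{1,2} --b--> {0,1,3}  [new]
{0,1,3,4} --a--> {1,2,3,4}  [new]
{0,1,3,4} --b--> {0,1,2,3,4}  [new]
{0,1,3} --a--> {1,2,3,4}  [seen]
{0,1,3} --b--> {0,1,2,3,4}  [seen]
{1,2,3,4} --a--> {0,1,2,3,4}  [seen]
{1,2,3,4} --b--> {0,1,2,3}  [new]
{0,1,2,3,4} --a--> {0,1,2,3,4}  [seen]
{0,1,2,3,4} --b--> {0,1,2,3,4}  [seen]
{0,1,2,3} --a--> {0,1,2,3,4}  [seen]
{0,1,2,3} --b--> {0,1,2,3,4}  [seen]
Reachable DFA states: {0}, {1,2}, {0,1,3,4}, {0,1,3}, {1,2,3,4}, {0,1,2,3,4}, {0,1,2,3}.

7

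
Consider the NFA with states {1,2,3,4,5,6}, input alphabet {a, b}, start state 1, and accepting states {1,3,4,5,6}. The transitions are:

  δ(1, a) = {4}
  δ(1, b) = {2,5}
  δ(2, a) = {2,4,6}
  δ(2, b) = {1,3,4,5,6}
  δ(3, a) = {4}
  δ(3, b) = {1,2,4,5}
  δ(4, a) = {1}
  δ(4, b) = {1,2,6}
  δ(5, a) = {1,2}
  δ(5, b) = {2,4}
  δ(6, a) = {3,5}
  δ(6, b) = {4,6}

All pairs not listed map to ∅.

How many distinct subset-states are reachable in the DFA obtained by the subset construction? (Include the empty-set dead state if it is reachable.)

Start state of the DFA: {1}.
{1} --a--> {4}  [new]
{1} --b--> {2,5}  [new]
{4} --a--> {1}  [seen]
{4} --b--> {1,2,6}  [new]
{2,5} --a--> {1,2,4,6}  [new]
{2,5} --b--> {1,2,3,4,5,6}  [new]
{1,2,6} --a--> {2,3,4,5,6}  [new]
{1,2,6} --b--> {1,2,3,4,5,6}  [seen]
{1,2,4,6} --a--> {1,2,3,4,5,6}  [seen]
{1,2,4,6} --b--> {1,2,3,4,5,6}  [seen]
{1,2,3,4,5,6} --a--> {1,2,3,4,5,6}  [seen]
{1,2,3,4,5,6} --b--> {1,2,3,4,5,6}  [seen]
{2,3,4,5,6} --a--> {1,2,3,4,5,6}  [seen]
{2,3,4,5,6} --b--> {1,2,3,4,5,6}  [seen]
Reachable DFA states: {1}, {4}, {2,5}, {1,2,6}, {1,2,4,6}, {1,2,3,4,5,6}, {2,3,4,5,6}.

7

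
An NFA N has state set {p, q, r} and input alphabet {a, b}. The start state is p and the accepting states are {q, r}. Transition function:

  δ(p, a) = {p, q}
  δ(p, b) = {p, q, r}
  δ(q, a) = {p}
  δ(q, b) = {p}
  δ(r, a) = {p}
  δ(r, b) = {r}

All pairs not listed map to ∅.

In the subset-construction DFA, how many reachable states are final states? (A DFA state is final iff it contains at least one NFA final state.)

Start state of the DFA: {p}.
{p} --a--> {p, q}  [new]
{p} --b--> {p, q, r}  [new]
{p, q} --a--> {p, q}  [seen]
{p, q} --b--> {p, q, r}  [seen]
{p, q, r} --a--> {p, q}  [seen]
{p, q, r} --b--> {p, q, r}  [seen]
Reachable DFA states: {p}, {p, q}, {p, q, r}.
Accepting DFA states (contain an NFA accepting state): {p, q}, {p, q, r}.

2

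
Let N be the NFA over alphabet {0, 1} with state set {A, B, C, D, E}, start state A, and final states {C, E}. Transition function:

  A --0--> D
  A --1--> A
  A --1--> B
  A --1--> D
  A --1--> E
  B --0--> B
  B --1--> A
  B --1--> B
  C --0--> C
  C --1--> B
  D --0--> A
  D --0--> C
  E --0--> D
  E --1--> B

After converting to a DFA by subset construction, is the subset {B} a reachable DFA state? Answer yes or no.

Start state of the DFA: {A}.
{A} --0--> {D}  [new]
{A} --1--> {A, B, D, E}  [new]
{D} --0--> {A, C}  [new]
{D} --1--> ∅  [new]
{A, B, D, E} --0--> {A, B, C, D}  [new]
{A, B, D, E} --1--> {A, B, D, E}  [seen]
{A, C} --0--> {C, D}  [new]
{A, C} --1--> {A, B, D, E}  [seen]
∅ --0--> ∅  [seen]
∅ --1--> ∅  [seen]
{A, B, C, D} --0--> {A, B, C, D}  [seen]
{A, B, C, D} --1--> {A, B, D, E}  [seen]
{C, D} --0--> {A, C}  [seen]
{C, D} --1--> {B}  [new]
{B} --0--> {B}  [seen]
{B} --1--> {A, B}  [new]
{A, B} --0--> {B, D}  [new]
{A, B} --1--> {A, B, D, E}  [seen]
{B, D} --0--> {A, B, C}  [new]
{B, D} --1--> {A, B}  [seen]
{A, B, C} --0--> {B, C, D}  [new]
{A, B, C} --1--> {A, B, D, E}  [seen]
{B, C, D} --0--> {A, B, C}  [seen]
{B, C, D} --1--> {A, B}  [seen]
Reachable DFA states: {A}, {D}, {A, B, D, E}, {A, C}, ∅, {A, B, C, D}, {C, D}, {B}, {A, B}, {B, D}, {A, B, C}, {B, C, D}.
{B} is among them.

yes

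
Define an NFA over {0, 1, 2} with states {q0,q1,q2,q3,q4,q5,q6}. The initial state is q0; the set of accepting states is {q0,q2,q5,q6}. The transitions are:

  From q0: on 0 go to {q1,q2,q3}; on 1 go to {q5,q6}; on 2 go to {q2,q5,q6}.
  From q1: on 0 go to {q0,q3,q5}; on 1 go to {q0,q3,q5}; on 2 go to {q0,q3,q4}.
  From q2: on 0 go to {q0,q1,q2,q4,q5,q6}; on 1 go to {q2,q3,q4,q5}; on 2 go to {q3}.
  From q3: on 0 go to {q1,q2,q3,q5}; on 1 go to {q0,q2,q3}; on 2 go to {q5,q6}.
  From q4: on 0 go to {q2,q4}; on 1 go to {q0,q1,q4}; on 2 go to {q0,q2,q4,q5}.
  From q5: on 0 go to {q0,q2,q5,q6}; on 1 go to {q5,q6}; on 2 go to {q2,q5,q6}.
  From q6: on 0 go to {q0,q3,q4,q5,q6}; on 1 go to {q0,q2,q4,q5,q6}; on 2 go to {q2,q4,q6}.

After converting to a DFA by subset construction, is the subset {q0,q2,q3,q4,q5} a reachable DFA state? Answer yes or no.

Start state of the DFA: {q0}.
{q0} --0--> {q1,q2,q3}  [new]
{q0} --1--> {q5,q6}  [new]
{q0} --2--> {q2,q5,q6}  [new]
{q1,q2,q3} --0--> {q0,q1,q2,q3,q4,q5,q6}  [new]
{q1,q2,q3} --1--> {q0,q2,q3,q4,q5}  [new]
{q1,q2,q3} --2--> {q0,q3,q4,q5,q6}  [new]
{q5,q6} --0--> {q0,q2,q3,q4,q5,q6}  [new]
{q5,q6} --1--> {q0,q2,q4,q5,q6}  [new]
{q5,q6} --2--> {q2,q4,q5,q6}  [new]
{q2,q5,q6} --0--> {q0,q1,q2,q3,q4,q5,q6}  [seen]
{q2,q5,q6} --1--> {q0,q2,q3,q4,q5,q6}  [seen]
{q2,q5,q6} --2--> {q2,q3,q4,q5,q6}  [new]
{q0,q1,q2,q3,q4,q5,q6} --0--> {q0,q1,q2,q3,q4,q5,q6}  [seen]
{q0,q1,q2,q3,q4,q5,q6} --1--> {q0,q1,q2,q3,q4,q5,q6}  [seen]
{q0,q1,q2,q3,q4,q5,q6} --2--> {q0,q2,q3,q4,q5,q6}  [seen]
{q0,q2,q3,q4,q5} --0--> {q0,q1,q2,q3,q4,q5,q6}  [seen]
{q0,q2,q3,q4,q5} --1--> {q0,q1,q2,q3,q4,q5,q6}  [seen]
{q0,q2,q3,q4,q5} --2--> {q0,q2,q3,q4,q5,q6}  [seen]
{q0,q3,q4,q5,q6} --0--> {q0,q1,q2,q3,q4,q5,q6}  [seen]
{q0,q3,q4,q5,q6} --1--> {q0,q1,q2,q3,q4,q5,q6}  [seen]
{q0,q3,q4,q5,q6} --2--> {q0,q2,q4,q5,q6}  [seen]
{q0,q2,q3,q4,q5,q6} --0--> {q0,q1,q2,q3,q4,q5,q6}  [seen]
{q0,q2,q3,q4,q5,q6} --1--> {q0,q1,q2,q3,q4,q5,q6}  [seen]
{q0,q2,q3,q4,q5,q6} --2--> {q0,q2,q3,q4,q5,q6}  [seen]
{q0,q2,q4,q5,q6} --0--> {q0,q1,q2,q3,q4,q5,q6}  [seen]
{q0,q2,q4,q5,q6} --1--> {q0,q1,q2,q3,q4,q5,q6}  [seen]
{q0,q2,q4,q5,q6} --2--> {q0,q2,q3,q4,q5,q6}  [seen]
{q2,q4,q5,q6} --0--> {q0,q1,q2,q3,q4,q5,q6}  [seen]
{q2,q4,q5,q6} --1--> {q0,q1,q2,q3,q4,q5,q6}  [seen]
{q2,q4,q5,q6} --2--> {q0,q2,q3,q4,q5,q6}  [seen]
{q2,q3,q4,q5,q6} --0--> {q0,q1,q2,q3,q4,q5,q6}  [seen]
{q2,q3,q4,q5,q6} --1--> {q0,q1,q2,q3,q4,q5,q6}  [seen]
{q2,q3,q4,q5,q6} --2--> {q0,q2,q3,q4,q5,q6}  [seen]
Reachable DFA states: {q0}, {q1,q2,q3}, {q5,q6}, {q2,q5,q6}, {q0,q1,q2,q3,q4,q5,q6}, {q0,q2,q3,q4,q5}, {q0,q3,q4,q5,q6}, {q0,q2,q3,q4,q5,q6}, {q0,q2,q4,q5,q6}, {q2,q4,q5,q6}, {q2,q3,q4,q5,q6}.
{q0,q2,q3,q4,q5} is among them.

yes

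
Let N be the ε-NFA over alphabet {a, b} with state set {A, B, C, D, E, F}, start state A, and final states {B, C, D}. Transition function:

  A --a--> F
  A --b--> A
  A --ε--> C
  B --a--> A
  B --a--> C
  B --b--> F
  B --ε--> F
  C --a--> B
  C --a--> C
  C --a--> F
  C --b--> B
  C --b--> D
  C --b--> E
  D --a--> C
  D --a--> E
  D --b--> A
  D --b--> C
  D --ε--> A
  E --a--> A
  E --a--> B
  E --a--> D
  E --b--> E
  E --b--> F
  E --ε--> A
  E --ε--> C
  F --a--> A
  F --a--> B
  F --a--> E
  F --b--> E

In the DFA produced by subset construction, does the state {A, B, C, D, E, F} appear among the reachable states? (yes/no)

Start state of the DFA: {A, C} (ε-closure of the NFA start).
{A, C} --a--> {B, C, F}  [new]
{A, C} --b--> {A, B, C, D, E, F}  [new]
{B, C, F} --a--> {A, B, C, E, F}  [new]
{B, C, F} --b--> {A, B, C, D, E, F}  [seen]
{A, B, C, D, E, F} --a--> {A, B, C, D, E, F}  [seen]
{A, B, C, D, E, F} --b--> {A, B, C, D, E, F}  [seen]
{A, B, C, E, F} --a--> {A, B, C, D, E, F}  [seen]
{A, B, C, E, F} --b--> {A, B, C, D, E, F}  [seen]
Reachable DFA states: {A, C}, {B, C, F}, {A, B, C, D, E, F}, {A, B, C, E, F}.
{A, B, C, D, E, F} is among them.

yes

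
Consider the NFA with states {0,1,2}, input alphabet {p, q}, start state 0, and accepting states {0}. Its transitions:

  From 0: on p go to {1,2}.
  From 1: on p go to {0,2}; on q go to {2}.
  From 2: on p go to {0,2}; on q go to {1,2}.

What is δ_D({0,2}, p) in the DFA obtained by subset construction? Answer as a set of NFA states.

{0,1,2}

δ(0,p) = {1,2}; δ(2,p) = {0,2}.
Union: {0,1,2}.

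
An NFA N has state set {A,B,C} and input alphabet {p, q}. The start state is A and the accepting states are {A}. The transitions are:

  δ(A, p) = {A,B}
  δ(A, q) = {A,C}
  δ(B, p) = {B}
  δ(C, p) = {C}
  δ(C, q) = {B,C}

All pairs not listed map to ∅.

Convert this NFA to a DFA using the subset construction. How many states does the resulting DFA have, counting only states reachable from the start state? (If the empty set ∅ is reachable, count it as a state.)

Start state of the DFA: {A}.
{A} --p--> {A,B}  [new]
{A} --q--> {A,C}  [new]
{A,B} --p--> {A,B}  [seen]
{A,B} --q--> {A,C}  [seen]
{A,C} --p--> {A,B,C}  [new]
{A,C} --q--> {A,B,C}  [seen]
{A,B,C} --p--> {A,B,C}  [seen]
{A,B,C} --q--> {A,B,C}  [seen]
Reachable DFA states: {A}, {A,B}, {A,C}, {A,B,C}.

4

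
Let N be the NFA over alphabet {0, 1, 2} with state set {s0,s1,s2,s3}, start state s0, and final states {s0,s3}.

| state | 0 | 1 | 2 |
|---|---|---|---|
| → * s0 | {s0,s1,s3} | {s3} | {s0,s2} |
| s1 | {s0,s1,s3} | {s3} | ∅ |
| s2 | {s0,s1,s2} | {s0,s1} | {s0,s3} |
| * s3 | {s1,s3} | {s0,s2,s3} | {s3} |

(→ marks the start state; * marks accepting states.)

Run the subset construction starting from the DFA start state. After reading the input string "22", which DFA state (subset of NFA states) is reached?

{s0,s2,s3}

Start: {s0}.
δ(s0,2) = {s0,s2}.
Union: {s0,s2}.
After 2: {s0,s2}.
δ(s0,2) = {s0,s2}; δ(s2,2) = {s0,s3}.
Union: {s0,s2,s3}.
After 2: {s0,s2,s3}.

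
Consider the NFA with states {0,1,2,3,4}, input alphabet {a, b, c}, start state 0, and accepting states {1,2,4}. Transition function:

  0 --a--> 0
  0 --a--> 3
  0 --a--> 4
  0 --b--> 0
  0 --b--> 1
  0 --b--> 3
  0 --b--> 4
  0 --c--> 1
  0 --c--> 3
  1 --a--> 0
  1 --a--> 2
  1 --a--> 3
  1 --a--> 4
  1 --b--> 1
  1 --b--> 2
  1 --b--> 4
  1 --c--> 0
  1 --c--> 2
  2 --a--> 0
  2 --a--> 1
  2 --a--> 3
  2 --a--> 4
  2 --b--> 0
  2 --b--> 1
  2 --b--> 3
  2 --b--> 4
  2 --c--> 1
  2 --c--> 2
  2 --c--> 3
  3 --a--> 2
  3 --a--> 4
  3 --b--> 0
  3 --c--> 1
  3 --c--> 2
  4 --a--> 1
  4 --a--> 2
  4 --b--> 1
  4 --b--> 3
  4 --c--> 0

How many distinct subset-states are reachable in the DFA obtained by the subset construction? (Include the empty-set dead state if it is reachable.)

9

Start state of the DFA: {0}.
{0} --a--> {0,3,4}  [new]
{0} --b--> {0,1,3,4}  [new]
{0} --c--> {1,3}  [new]
{0,3,4} --a--> {0,1,2,3,4}  [new]
{0,3,4} --b--> {0,1,3,4}  [seen]
{0,3,4} --c--> {0,1,2,3}  [new]
{0,1,3,4} --a--> {0,1,2,3,4}  [seen]
{0,1,3,4} --b--> {0,1,2,3,4}  [seen]
{0,1,3,4} --c--> {0,1,2,3}  [seen]
{1,3} --a--> {0,2,3,4}  [new]
{1,3} --b--> {0,1,2,4}  [new]
{1,3} --c--> {0,1,2}  [new]
{0,1,2,3,4} --a--> {0,1,2,3,4}  [seen]
{0,1,2,3,4} --b--> {0,1,2,3,4}  [seen]
{0,1,2,3,4} --c--> {0,1,2,3}  [seen]
{0,1,2,3} --a--> {0,1,2,3,4}  [seen]
{0,1,2,3} --b--> {0,1,2,3,4}  [seen]
{0,1,2,3} --c--> {0,1,2,3}  [seen]
{0,2,3,4} --a--> {0,1,2,3,4}  [seen]
{0,2,3,4} --b--> {0,1,3,4}  [seen]
{0,2,3,4} --c--> {0,1,2,3}  [seen]
{0,1,2,4} --a--> {0,1,2,3,4}  [seen]
{0,1,2,4} --b--> {0,1,2,3,4}  [seen]
{0,1,2,4} --c--> {0,1,2,3}  [seen]
{0,1,2} --a--> {0,1,2,3,4}  [seen]
{0,1,2} --b--> {0,1,2,3,4}  [seen]
{0,1,2} --c--> {0,1,2,3}  [seen]
Reachable DFA states: {0}, {0,3,4}, {0,1,3,4}, {1,3}, {0,1,2,3,4}, {0,1,2,3}, {0,2,3,4}, {0,1,2,4}, {0,1,2}.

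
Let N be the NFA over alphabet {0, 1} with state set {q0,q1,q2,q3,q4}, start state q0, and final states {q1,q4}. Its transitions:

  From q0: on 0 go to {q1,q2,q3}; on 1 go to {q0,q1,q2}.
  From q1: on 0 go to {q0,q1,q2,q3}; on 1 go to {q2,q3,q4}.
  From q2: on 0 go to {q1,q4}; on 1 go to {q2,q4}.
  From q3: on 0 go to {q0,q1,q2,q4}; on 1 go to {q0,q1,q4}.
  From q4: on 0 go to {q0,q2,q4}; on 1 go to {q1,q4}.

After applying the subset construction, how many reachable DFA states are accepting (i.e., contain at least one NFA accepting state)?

3

Start state of the DFA: {q0}.
{q0} --0--> {q1,q2,q3}  [new]
{q0} --1--> {q0,q1,q2}  [new]
{q1,q2,q3} --0--> {q0,q1,q2,q3,q4}  [new]
{q1,q2,q3} --1--> {q0,q1,q2,q3,q4}  [seen]
{q0,q1,q2} --0--> {q0,q1,q2,q3,q4}  [seen]
{q0,q1,q2} --1--> {q0,q1,q2,q3,q4}  [seen]
{q0,q1,q2,q3,q4} --0--> {q0,q1,q2,q3,q4}  [seen]
{q0,q1,q2,q3,q4} --1--> {q0,q1,q2,q3,q4}  [seen]
Reachable DFA states: {q0}, {q1,q2,q3}, {q0,q1,q2}, {q0,q1,q2,q3,q4}.
Accepting DFA states (contain an NFA accepting state): {q1,q2,q3}, {q0,q1,q2}, {q0,q1,q2,q3,q4}.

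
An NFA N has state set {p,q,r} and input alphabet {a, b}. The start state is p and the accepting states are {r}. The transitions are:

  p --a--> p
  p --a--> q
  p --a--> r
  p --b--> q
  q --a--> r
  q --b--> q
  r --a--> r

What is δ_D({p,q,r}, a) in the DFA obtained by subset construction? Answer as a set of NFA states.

{p,q,r}

δ(p,a) = {p,q,r}; δ(q,a) = {r}; δ(r,a) = {r}.
Union: {p,q,r}.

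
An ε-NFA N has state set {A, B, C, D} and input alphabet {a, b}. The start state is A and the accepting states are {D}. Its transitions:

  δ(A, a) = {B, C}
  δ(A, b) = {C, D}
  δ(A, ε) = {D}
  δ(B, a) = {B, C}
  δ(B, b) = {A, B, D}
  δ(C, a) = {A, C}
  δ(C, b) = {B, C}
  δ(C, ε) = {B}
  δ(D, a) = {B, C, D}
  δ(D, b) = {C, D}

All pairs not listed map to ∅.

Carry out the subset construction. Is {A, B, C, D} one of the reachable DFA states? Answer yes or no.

yes

Start state of the DFA: {A, D} (ε-closure of the NFA start).
{A, D} --a--> {B, C, D}  [new]
{A, D} --b--> {B, C, D}  [seen]
{B, C, D} --a--> {A, B, C, D}  [new]
{B, C, D} --b--> {A, B, C, D}  [seen]
{A, B, C, D} --a--> {A, B, C, D}  [seen]
{A, B, C, D} --b--> {A, B, C, D}  [seen]
Reachable DFA states: {A, D}, {B, C, D}, {A, B, C, D}.
{A, B, C, D} is among them.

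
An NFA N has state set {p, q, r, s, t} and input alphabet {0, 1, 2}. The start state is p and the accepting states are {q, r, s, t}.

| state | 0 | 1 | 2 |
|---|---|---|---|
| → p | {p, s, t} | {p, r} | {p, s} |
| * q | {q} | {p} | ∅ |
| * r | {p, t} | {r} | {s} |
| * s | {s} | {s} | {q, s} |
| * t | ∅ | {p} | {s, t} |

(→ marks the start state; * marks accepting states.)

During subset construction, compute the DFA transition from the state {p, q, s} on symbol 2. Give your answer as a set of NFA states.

δ(p,2) = {p, s}; δ(q,2) = ∅; δ(s,2) = {q, s}.
Union: {p, q, s}.

{p, q, s}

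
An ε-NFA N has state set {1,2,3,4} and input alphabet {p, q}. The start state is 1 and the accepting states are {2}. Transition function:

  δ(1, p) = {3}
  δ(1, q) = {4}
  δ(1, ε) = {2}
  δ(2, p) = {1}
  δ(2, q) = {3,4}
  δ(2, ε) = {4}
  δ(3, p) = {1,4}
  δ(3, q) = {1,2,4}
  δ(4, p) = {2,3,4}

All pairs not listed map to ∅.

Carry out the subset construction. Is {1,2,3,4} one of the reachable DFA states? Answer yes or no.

yes

Start state of the DFA: {1,2,4} (ε-closure of the NFA start).
{1,2,4} --p--> {1,2,3,4}  [new]
{1,2,4} --q--> {3,4}  [new]
{1,2,3,4} --p--> {1,2,3,4}  [seen]
{1,2,3,4} --q--> {1,2,3,4}  [seen]
{3,4} --p--> {1,2,3,4}  [seen]
{3,4} --q--> {1,2,4}  [seen]
Reachable DFA states: {1,2,4}, {1,2,3,4}, {3,4}.
{1,2,3,4} is among them.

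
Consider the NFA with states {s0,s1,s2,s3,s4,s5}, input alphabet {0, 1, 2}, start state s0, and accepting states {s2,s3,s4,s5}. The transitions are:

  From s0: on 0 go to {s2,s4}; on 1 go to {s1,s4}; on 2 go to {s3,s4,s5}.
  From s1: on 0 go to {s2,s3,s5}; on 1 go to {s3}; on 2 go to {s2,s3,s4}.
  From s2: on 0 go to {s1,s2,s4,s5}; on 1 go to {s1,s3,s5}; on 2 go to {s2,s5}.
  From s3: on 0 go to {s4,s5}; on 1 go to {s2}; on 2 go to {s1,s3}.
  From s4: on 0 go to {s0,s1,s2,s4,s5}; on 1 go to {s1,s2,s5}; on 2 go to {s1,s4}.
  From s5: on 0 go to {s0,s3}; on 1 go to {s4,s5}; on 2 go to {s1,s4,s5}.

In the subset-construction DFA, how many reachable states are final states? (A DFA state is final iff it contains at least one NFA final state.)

Start state of the DFA: {s0}.
{s0} --0--> {s2,s4}  [new]
{s0} --1--> {s1,s4}  [new]
{s0} --2--> {s3,s4,s5}  [new]
{s2,s4} --0--> {s0,s1,s2,s4,s5}  [new]
{s2,s4} --1--> {s1,s2,s3,s5}  [new]
{s2,s4} --2--> {s1,s2,s4,s5}  [new]
{s1,s4} --0--> {s0,s1,s2,s3,s4,s5}  [new]
{s1,s4} --1--> {s1,s2,s3,s5}  [seen]
{s1,s4} --2--> {s1,s2,s3,s4}  [new]
{s3,s4,s5} --0--> {s0,s1,s2,s3,s4,s5}  [seen]
{s3,s4,s5} --1--> {s1,s2,s4,s5}  [seen]
{s3,s4,s5} --2--> {s1,s3,s4,s5}  [new]
{s0,s1,s2,s4,s5} --0--> {s0,s1,s2,s3,s4,s5}  [seen]
{s0,s1,s2,s4,s5} --1--> {s1,s2,s3,s4,s5}  [new]
{s0,s1,s2,s4,s5} --2--> {s1,s2,s3,s4,s5}  [seen]
{s1,s2,s3,s5} --0--> {s0,s1,s2,s3,s4,s5}  [seen]
{s1,s2,s3,s5} --1--> {s1,s2,s3,s4,s5}  [seen]
{s1,s2,s3,s5} --2--> {s1,s2,s3,s4,s5}  [seen]
{s1,s2,s4,s5} --0--> {s0,s1,s2,s3,s4,s5}  [seen]
{s1,s2,s4,s5} --1--> {s1,s2,s3,s4,s5}  [seen]
{s1,s2,s4,s5} --2--> {s1,s2,s3,s4,s5}  [seen]
{s0,s1,s2,s3,s4,s5} --0--> {s0,s1,s2,s3,s4,s5}  [seen]
{s0,s1,s2,s3,s4,s5} --1--> {s1,s2,s3,s4,s5}  [seen]
{s0,s1,s2,s3,s4,s5} --2--> {s1,s2,s3,s4,s5}  [seen]
{s1,s2,s3,s4} --0--> {s0,s1,s2,s3,s4,s5}  [seen]
{s1,s2,s3,s4} --1--> {s1,s2,s3,s5}  [seen]
{s1,s2,s3,s4} --2--> {s1,s2,s3,s4,s5}  [seen]
{s1,s3,s4,s5} --0--> {s0,s1,s2,s3,s4,s5}  [seen]
{s1,s3,s4,s5} --1--> {s1,s2,s3,s4,s5}  [seen]
{s1,s3,s4,s5} --2--> {s1,s2,s3,s4,s5}  [seen]
{s1,s2,s3,s4,s5} --0--> {s0,s1,s2,s3,s4,s5}  [seen]
{s1,s2,s3,s4,s5} --1--> {s1,s2,s3,s4,s5}  [seen]
{s1,s2,s3,s4,s5} --2--> {s1,s2,s3,s4,s5}  [seen]
Reachable DFA states: {s0}, {s2,s4}, {s1,s4}, {s3,s4,s5}, {s0,s1,s2,s4,s5}, {s1,s2,s3,s5}, {s1,s2,s4,s5}, {s0,s1,s2,s3,s4,s5}, {s1,s2,s3,s4}, {s1,s3,s4,s5}, {s1,s2,s3,s4,s5}.
Accepting DFA states (contain an NFA accepting state): {s2,s4}, {s1,s4}, {s3,s4,s5}, {s0,s1,s2,s4,s5}, {s1,s2,s3,s5}, {s1,s2,s4,s5}, {s0,s1,s2,s3,s4,s5}, {s1,s2,s3,s4}, {s1,s3,s4,s5}, {s1,s2,s3,s4,s5}.

10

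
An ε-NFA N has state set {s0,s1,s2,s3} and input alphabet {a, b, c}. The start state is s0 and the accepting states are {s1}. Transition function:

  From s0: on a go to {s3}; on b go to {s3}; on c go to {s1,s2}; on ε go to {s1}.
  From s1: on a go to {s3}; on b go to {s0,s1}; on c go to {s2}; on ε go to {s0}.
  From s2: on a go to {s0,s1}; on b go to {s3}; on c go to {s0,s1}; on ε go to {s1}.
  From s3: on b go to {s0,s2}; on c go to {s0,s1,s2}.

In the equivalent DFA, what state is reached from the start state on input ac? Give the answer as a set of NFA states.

Start: {s0,s1}.
δ(s0,a) = {s3}; δ(s1,a) = {s3}.
Union: {s3}.
After a: {s3}.
δ(s3,c) = {s0,s1,s2}.
Union: {s0,s1,s2}.
After c: {s0,s1,s2}.

{s0,s1,s2}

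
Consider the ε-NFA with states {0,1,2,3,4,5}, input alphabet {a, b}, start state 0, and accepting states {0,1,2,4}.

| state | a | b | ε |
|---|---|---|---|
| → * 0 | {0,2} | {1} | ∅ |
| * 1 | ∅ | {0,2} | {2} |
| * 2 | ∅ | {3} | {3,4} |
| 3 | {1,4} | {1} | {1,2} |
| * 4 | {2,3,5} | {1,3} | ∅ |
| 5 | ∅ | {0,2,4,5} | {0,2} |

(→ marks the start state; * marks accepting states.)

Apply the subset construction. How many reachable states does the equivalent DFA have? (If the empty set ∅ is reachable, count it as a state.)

4

Start state of the DFA: {0} (ε-closure of the NFA start).
{0} --a--> {0,1,2,3,4}  [new]
{0} --b--> {1,2,3,4}  [new]
{0,1,2,3,4} --a--> {0,1,2,3,4,5}  [new]
{0,1,2,3,4} --b--> {0,1,2,3,4}  [seen]
{1,2,3,4} --a--> {0,1,2,3,4,5}  [seen]
{1,2,3,4} --b--> {0,1,2,3,4}  [seen]
{0,1,2,3,4,5} --a--> {0,1,2,3,4,5}  [seen]
{0,1,2,3,4,5} --b--> {0,1,2,3,4,5}  [seen]
Reachable DFA states: {0}, {0,1,2,3,4}, {1,2,3,4}, {0,1,2,3,4,5}.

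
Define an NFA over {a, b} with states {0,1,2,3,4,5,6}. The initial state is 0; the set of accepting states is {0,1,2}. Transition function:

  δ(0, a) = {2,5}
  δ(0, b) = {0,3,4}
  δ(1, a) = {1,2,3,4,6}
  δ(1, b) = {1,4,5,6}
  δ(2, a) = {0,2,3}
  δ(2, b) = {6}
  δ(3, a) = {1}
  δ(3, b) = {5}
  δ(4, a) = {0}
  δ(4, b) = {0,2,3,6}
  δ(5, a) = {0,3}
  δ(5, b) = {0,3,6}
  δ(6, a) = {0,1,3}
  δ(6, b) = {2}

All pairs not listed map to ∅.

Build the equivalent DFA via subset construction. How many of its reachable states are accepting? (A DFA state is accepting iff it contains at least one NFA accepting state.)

12

Start state of the DFA: {0}.
{0} --a--> {2,5}  [new]
{0} --b--> {0,3,4}  [new]
{2,5} --a--> {0,2,3}  [new]
{2,5} --b--> {0,3,6}  [new]
{0,3,4} --a--> {0,1,2,5}  [new]
{0,3,4} --b--> {0,2,3,4,5,6}  [new]
{0,2,3} --a--> {0,1,2,3,5}  [new]
{0,2,3} --b--> {0,3,4,5,6}  [new]
{0,3,6} --a--> {0,1,2,3,5}  [seen]
{0,3,6} --b--> {0,2,3,4,5}  [new]
{0,1,2,5} --a--> {0,1,2,3,4,5,6}  [new]
{0,1,2,5} --b--> {0,1,3,4,5,6}  [new]
{0,2,3,4,5,6} --a--> {0,1,2,3,5}  [seen]
{0,2,3,4,5,6} --b--> {0,2,3,4,5,6}  [seen]
{0,1,2,3,5} --a--> {0,1,2,3,4,5,6}  [seen]
{0,1,2,3,5} --b--> {0,1,3,4,5,6}  [seen]
{0,3,4,5,6} --a--> {0,1,2,3,5}  [seen]
{0,3,4,5,6} --b--> {0,2,3,4,5,6}  [seen]
{0,2,3,4,5} --a--> {0,1,2,3,5}  [seen]
{0,2,3,4,5} --b--> {0,2,3,4,5,6}  [seen]
{0,1,2,3,4,5,6} --a--> {0,1,2,3,4,5,6}  [seen]
{0,1,2,3,4,5,6} --b--> {0,1,2,3,4,5,6}  [seen]
{0,1,3,4,5,6} --a--> {0,1,2,3,4,5,6}  [seen]
{0,1,3,4,5,6} --b--> {0,1,2,3,4,5,6}  [seen]
Reachable DFA states: {0}, {2,5}, {0,3,4}, {0,2,3}, {0,3,6}, {0,1,2,5}, {0,2,3,4,5,6}, {0,1,2,3,5}, {0,3,4,5,6}, {0,2,3,4,5}, {0,1,2,3,4,5,6}, {0,1,3,4,5,6}.
Accepting DFA states (contain an NFA accepting state): {0}, {2,5}, {0,3,4}, {0,2,3}, {0,3,6}, {0,1,2,5}, {0,2,3,4,5,6}, {0,1,2,3,5}, {0,3,4,5,6}, {0,2,3,4,5}, {0,1,2,3,4,5,6}, {0,1,3,4,5,6}.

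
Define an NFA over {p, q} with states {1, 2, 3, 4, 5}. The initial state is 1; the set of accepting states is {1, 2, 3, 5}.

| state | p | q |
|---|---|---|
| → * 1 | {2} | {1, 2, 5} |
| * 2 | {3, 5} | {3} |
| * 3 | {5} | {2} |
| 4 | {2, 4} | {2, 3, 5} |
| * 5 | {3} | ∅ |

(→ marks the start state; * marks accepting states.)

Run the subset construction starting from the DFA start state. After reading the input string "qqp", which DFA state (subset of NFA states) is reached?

Start: {1}.
δ(1,q) = {1, 2, 5}.
Union: {1, 2, 5}.
After q: {1, 2, 5}.
δ(1,q) = {1, 2, 5}; δ(2,q) = {3}; δ(5,q) = ∅.
Union: {1, 2, 3, 5}.
After q: {1, 2, 3, 5}.
δ(1,p) = {2}; δ(2,p) = {3, 5}; δ(3,p) = {5}; δ(5,p) = {3}.
Union: {2, 3, 5}.
After p: {2, 3, 5}.

{2, 3, 5}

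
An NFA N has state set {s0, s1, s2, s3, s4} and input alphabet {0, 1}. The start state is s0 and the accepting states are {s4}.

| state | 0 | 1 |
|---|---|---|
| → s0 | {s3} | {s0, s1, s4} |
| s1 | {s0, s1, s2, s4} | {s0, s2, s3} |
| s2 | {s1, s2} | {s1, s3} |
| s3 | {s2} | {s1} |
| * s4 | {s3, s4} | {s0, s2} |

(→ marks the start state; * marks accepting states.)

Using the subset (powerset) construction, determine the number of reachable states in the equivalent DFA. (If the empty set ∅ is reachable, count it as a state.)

Start state of the DFA: {s0}.
{s0} --0--> {s3}  [new]
{s0} --1--> {s0, s1, s4}  [new]
{s3} --0--> {s2}  [new]
{s3} --1--> {s1}  [new]
{s0, s1, s4} --0--> {s0, s1, s2, s3, s4}  [new]
{s0, s1, s4} --1--> {s0, s1, s2, s3, s4}  [seen]
{s2} --0--> {s1, s2}  [new]
{s2} --1--> {s1, s3}  [new]
{s1} --0--> {s0, s1, s2, s4}  [new]
{s1} --1--> {s0, s2, s3}  [new]
{s0, s1, s2, s3, s4} --0--> {s0, s1, s2, s3, s4}  [seen]
{s0, s1, s2, s3, s4} --1--> {s0, s1, s2, s3, s4}  [seen]
{s1, s2} --0--> {s0, s1, s2, s4}  [seen]
{s1, s2} --1--> {s0, s1, s2, s3}  [new]
{s1, s3} --0--> {s0, s1, s2, s4}  [seen]
{s1, s3} --1--> {s0, s1, s2, s3}  [seen]
{s0, s1, s2, s4} --0--> {s0, s1, s2, s3, s4}  [seen]
{s0, s1, s2, s4} --1--> {s0, s1, s2, s3, s4}  [seen]
{s0, s2, s3} --0--> {s1, s2, s3}  [new]
{s0, s2, s3} --1--> {s0, s1, s3, s4}  [new]
{s0, s1, s2, s3} --0--> {s0, s1, s2, s3, s4}  [seen]
{s0, s1, s2, s3} --1--> {s0, s1, s2, s3, s4}  [seen]
{s1, s2, s3} --0--> {s0, s1, s2, s4}  [seen]
{s1, s2, s3} --1--> {s0, s1, s2, s3}  [seen]
{s0, s1, s3, s4} --0--> {s0, s1, s2, s3, s4}  [seen]
{s0, s1, s3, s4} --1--> {s0, s1, s2, s3, s4}  [seen]
Reachable DFA states: {s0}, {s3}, {s0, s1, s4}, {s2}, {s1}, {s0, s1, s2, s3, s4}, {s1, s2}, {s1, s3}, {s0, s1, s2, s4}, {s0, s2, s3}, {s0, s1, s2, s3}, {s1, s2, s3}, {s0, s1, s3, s4}.

13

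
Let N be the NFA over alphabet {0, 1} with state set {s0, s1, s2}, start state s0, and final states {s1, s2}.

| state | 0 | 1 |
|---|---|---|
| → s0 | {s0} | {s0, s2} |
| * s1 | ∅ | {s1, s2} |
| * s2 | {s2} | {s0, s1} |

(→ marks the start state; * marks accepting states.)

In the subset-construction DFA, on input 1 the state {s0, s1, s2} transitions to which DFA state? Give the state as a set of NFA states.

{s0, s1, s2}

δ(s0,1) = {s0, s2}; δ(s1,1) = {s1, s2}; δ(s2,1) = {s0, s1}.
Union: {s0, s1, s2}.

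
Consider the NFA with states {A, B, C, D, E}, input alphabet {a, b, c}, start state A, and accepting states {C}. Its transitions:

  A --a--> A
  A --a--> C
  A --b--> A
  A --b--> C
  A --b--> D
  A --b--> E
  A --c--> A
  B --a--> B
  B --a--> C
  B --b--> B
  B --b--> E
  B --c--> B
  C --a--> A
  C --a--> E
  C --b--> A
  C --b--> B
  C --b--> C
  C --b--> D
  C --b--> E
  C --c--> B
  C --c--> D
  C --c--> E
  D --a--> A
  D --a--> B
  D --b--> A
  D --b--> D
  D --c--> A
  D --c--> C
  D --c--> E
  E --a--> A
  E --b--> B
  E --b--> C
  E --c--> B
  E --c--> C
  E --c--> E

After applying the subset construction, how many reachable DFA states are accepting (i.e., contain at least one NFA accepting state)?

Start state of the DFA: {A}.
{A} --a--> {A, C}  [new]
{A} --b--> {A, C, D, E}  [new]
{A} --c--> {A}  [seen]
{A, C} --a--> {A, C, E}  [new]
{A, C} --b--> {A, B, C, D, E}  [new]
{A, C} --c--> {A, B, D, E}  [new]
{A, C, D, E} --a--> {A, B, C, E}  [new]
{A, C, D, E} --b--> {A, B, C, D, E}  [seen]
{A, C, D, E} --c--> {A, B, C, D, E}  [seen]
{A, C, E} --a--> {A, C, E}  [seen]
{A, C, E} --b--> {A, B, C, D, E}  [seen]
{A, C, E} --c--> {A, B, C, D, E}  [seen]
{A, B, C, D, E} --a--> {A, B, C, E}  [seen]
{A, B, C, D, E} --b--> {A, B, C, D, E}  [seen]
{A, B, C, D, E} --c--> {A, B, C, D, E}  [seen]
{A, B, D, E} --a--> {A, B, C}  [new]
{A, B, D, E} --b--> {A, B, C, D, E}  [seen]
{A, B, D, E} --c--> {A, B, C, E}  [seen]
{A, B, C, E} --a--> {A, B, C, E}  [seen]
{A, B, C, E} --b--> {A, B, C, D, E}  [seen]
{A, B, C, E} --c--> {A, B, C, D, E}  [seen]
{A, B, C} --a--> {A, B, C, E}  [seen]
{A, B, C} --b--> {A, B, C, D, E}  [seen]
{A, B, C} --c--> {A, B, D, E}  [seen]
Reachable DFA states: {A}, {A, C}, {A, C, D, E}, {A, C, E}, {A, B, C, D, E}, {A, B, D, E}, {A, B, C, E}, {A, B, C}.
Accepting DFA states (contain an NFA accepting state): {A, C}, {A, C, D, E}, {A, C, E}, {A, B, C, D, E}, {A, B, C, E}, {A, B, C}.

6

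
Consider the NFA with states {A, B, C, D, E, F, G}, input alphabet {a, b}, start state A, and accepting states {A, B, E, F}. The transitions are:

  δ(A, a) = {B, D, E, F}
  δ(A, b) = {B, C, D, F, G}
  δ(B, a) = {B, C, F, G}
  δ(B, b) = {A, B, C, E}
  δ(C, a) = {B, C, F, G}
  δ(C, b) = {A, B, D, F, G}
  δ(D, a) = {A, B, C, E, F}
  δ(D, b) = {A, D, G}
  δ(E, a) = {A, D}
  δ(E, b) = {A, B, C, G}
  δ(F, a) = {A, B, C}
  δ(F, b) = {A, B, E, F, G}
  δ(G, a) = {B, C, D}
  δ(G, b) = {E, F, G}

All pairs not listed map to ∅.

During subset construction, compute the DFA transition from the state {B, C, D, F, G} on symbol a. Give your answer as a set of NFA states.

δ(B,a) = {B, C, F, G}; δ(C,a) = {B, C, F, G}; δ(D,a) = {A, B, C, E, F}; δ(F,a) = {A, B, C}; δ(G,a) = {B, C, D}.
Union: {A, B, C, D, E, F, G}.

{A, B, C, D, E, F, G}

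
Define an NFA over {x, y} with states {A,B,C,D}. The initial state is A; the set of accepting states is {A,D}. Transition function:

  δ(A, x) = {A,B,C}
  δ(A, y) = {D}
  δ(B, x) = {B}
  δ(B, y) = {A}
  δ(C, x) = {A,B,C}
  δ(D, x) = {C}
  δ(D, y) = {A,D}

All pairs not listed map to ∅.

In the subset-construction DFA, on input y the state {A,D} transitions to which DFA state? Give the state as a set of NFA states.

δ(A,y) = {D}; δ(D,y) = {A,D}.
Union: {A,D}.

{A,D}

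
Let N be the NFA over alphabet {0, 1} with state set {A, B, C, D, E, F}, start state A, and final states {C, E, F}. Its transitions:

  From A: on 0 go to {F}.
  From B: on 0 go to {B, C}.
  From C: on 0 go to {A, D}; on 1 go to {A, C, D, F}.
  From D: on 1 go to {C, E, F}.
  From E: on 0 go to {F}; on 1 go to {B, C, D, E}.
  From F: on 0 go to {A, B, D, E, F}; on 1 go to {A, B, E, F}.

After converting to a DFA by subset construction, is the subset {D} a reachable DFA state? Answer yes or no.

Start state of the DFA: {A}.
{A} --0--> {F}  [new]
{A} --1--> ∅  [new]
{F} --0--> {A, B, D, E, F}  [new]
{F} --1--> {A, B, E, F}  [new]
∅ --0--> ∅  [seen]
∅ --1--> ∅  [seen]
{A, B, D, E, F} --0--> {A, B, C, D, E, F}  [new]
{A, B, D, E, F} --1--> {A, B, C, D, E, F}  [seen]
{A, B, E, F} --0--> {A, B, C, D, E, F}  [seen]
{A, B, E, F} --1--> {A, B, C, D, E, F}  [seen]
{A, B, C, D, E, F} --0--> {A, B, C, D, E, F}  [seen]
{A, B, C, D, E, F} --1--> {A, B, C, D, E, F}  [seen]
Reachable DFA states: {A}, {F}, ∅, {A, B, D, E, F}, {A, B, E, F}, {A, B, C, D, E, F}.
{D} is not among them.

no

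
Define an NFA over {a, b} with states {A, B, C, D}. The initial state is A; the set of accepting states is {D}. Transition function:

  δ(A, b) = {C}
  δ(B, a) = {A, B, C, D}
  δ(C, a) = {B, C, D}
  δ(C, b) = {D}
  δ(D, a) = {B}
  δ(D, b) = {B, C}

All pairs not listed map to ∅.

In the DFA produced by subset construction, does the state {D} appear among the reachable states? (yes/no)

Start state of the DFA: {A}.
{A} --a--> ∅  [new]
{A} --b--> {C}  [new]
∅ --a--> ∅  [seen]
∅ --b--> ∅  [seen]
{C} --a--> {B, C, D}  [new]
{C} --b--> {D}  [new]
{B, C, D} --a--> {A, B, C, D}  [new]
{B, C, D} --b--> {B, C, D}  [seen]
{D} --a--> {B}  [new]
{D} --b--> {B, C}  [new]
{A, B, C, D} --a--> {A, B, C, D}  [seen]
{A, B, C, D} --b--> {B, C, D}  [seen]
{B} --a--> {A, B, C, D}  [seen]
{B} --b--> ∅  [seen]
{B, C} --a--> {A, B, C, D}  [seen]
{B, C} --b--> {D}  [seen]
Reachable DFA states: {A}, ∅, {C}, {B, C, D}, {D}, {A, B, C, D}, {B}, {B, C}.
{D} is among them.

yes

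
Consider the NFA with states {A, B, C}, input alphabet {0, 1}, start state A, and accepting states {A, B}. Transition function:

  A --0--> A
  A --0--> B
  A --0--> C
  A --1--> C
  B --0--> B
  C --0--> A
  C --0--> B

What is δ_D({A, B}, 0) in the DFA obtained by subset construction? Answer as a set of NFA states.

δ(A,0) = {A, B, C}; δ(B,0) = {B}.
Union: {A, B, C}.

{A, B, C}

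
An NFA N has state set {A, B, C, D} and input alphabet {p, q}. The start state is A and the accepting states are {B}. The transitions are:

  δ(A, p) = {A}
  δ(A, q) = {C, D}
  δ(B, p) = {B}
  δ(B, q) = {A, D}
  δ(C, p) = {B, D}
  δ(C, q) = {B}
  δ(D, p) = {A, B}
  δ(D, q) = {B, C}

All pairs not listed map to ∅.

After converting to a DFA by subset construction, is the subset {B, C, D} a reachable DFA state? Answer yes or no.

Start state of the DFA: {A}.
{A} --p--> {A}  [seen]
{A} --q--> {C, D}  [new]
{C, D} --p--> {A, B, D}  [new]
{C, D} --q--> {B, C}  [new]
{A, B, D} --p--> {A, B}  [new]
{A, B, D} --q--> {A, B, C, D}  [new]
{B, C} --p--> {B, D}  [new]
{B, C} --q--> {A, B, D}  [seen]
{A, B} --p--> {A, B}  [seen]
{A, B} --q--> {A, C, D}  [new]
{A, B, C, D} --p--> {A, B, D}  [seen]
{A, B, C, D} --q--> {A, B, C, D}  [seen]
{B, D} --p--> {A, B}  [seen]
{B, D} --q--> {A, B, C, D}  [seen]
{A, C, D} --p--> {A, B, D}  [seen]
{A, C, D} --q--> {B, C, D}  [new]
{B, C, D} --p--> {A, B, D}  [seen]
{B, C, D} --q--> {A, B, C, D}  [seen]
Reachable DFA states: {A}, {C, D}, {A, B, D}, {B, C}, {A, B}, {A, B, C, D}, {B, D}, {A, C, D}, {B, C, D}.
{B, C, D} is among them.

yes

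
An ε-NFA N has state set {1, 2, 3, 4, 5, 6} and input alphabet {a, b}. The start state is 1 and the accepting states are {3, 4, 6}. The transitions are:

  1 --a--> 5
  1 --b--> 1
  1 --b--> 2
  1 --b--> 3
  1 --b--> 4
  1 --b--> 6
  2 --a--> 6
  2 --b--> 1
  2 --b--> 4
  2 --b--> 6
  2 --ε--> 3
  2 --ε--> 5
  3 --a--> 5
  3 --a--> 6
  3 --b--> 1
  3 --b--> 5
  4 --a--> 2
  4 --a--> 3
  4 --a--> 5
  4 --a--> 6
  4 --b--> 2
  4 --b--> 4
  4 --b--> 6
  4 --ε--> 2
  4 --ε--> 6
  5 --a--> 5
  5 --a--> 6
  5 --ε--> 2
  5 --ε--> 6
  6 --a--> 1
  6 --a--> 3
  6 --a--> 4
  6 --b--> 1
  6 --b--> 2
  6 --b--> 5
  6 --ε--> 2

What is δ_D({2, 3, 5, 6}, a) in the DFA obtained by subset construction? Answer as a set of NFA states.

δ(2,a) = {6}; δ(3,a) = {5, 6}; δ(5,a) = {5, 6}; δ(6,a) = {1, 3, 4}.
Union: {1, 3, 4, 5, 6}.
ε-closure gives {1, 2, 3, 4, 5, 6}.

{1, 2, 3, 4, 5, 6}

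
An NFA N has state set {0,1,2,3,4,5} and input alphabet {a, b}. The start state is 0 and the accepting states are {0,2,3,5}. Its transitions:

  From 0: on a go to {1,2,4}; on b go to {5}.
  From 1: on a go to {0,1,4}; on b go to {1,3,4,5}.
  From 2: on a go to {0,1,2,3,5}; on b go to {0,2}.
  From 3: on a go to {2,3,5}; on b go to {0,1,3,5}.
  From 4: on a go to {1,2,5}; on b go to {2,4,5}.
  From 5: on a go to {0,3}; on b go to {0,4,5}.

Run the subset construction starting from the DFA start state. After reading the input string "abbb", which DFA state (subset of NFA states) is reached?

{0,1,2,3,4,5}

Start: {0}.
δ(0,a) = {1,2,4}.
Union: {1,2,4}.
After a: {1,2,4}.
δ(1,b) = {1,3,4,5}; δ(2,b) = {0,2}; δ(4,b) = {2,4,5}.
Union: {0,1,2,3,4,5}.
After b: {0,1,2,3,4,5}.
δ(0,b) = {5}; δ(1,b) = {1,3,4,5}; δ(2,b) = {0,2}; δ(3,b) = {0,1,3,5}; δ(4,b) = {2,4,5}; δ(5,b) = {0,4,5}.
Union: {0,1,2,3,4,5}.
After b: {0,1,2,3,4,5}.
δ(0,b) = {5}; δ(1,b) = {1,3,4,5}; δ(2,b) = {0,2}; δ(3,b) = {0,1,3,5}; δ(4,b) = {2,4,5}; δ(5,b) = {0,4,5}.
Union: {0,1,2,3,4,5}.
After b: {0,1,2,3,4,5}.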